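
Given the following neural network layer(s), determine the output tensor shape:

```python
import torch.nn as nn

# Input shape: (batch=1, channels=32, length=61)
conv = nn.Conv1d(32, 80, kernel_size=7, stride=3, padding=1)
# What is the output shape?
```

Input: (1, 32, 61) -> Output: (1, 80, 19)

Answer: (1, 80, 19)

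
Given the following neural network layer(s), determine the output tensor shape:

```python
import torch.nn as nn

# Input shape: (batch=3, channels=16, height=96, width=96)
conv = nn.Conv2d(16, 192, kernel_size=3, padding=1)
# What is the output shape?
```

Input: (3, 16, 96, 96) -> Output: (3, 192, 96, 96)

Answer: (3, 192, 96, 96)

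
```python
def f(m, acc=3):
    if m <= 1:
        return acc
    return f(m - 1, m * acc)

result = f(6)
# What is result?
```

Accumulator trace (n, acc): (6, 3) -> (5, 18) -> (4, 90) -> (3, 360) -> (2, 1080) -> (1, 2160) -> return 2160

Answer: 2160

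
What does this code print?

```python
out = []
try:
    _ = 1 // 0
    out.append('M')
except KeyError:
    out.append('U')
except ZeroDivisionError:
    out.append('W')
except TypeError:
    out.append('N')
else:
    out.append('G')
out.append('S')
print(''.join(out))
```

Execution trace: 'W' (except ZeroDivisionError) → 'S' (after the try/except). Output: WS

Answer: WS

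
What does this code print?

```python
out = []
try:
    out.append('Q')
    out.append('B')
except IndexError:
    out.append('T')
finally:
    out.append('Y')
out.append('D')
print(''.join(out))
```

Execution trace: 'Q' (try body) → 'B' (try body, no exception) → 'Y' (finally) → 'D' (after the try/except). Output: QBYD

Answer: QBYD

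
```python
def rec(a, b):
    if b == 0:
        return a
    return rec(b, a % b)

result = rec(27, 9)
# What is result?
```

rec(27, 9) -> rec(9, 0) -> 9

Answer: 9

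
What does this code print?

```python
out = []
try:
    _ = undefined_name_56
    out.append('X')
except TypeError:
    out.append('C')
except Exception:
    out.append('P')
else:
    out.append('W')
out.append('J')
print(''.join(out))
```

Execution trace: 'P' (except Exception) → 'J' (after the try/except). Output: PJ

Answer: PJ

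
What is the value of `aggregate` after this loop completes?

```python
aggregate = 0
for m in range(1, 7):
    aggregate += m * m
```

Sum of squares 1² to 6² = 91
`aggregate` takes the values: 0 → 1 → 5 → 14 → 30 → 55 → 91

Answer: 91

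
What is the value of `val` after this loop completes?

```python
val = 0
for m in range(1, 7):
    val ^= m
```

XOR of 1 to 6
`val` takes the values: 0 → 1 → 3 → 0 → 4 → 1 → 7

Answer: 7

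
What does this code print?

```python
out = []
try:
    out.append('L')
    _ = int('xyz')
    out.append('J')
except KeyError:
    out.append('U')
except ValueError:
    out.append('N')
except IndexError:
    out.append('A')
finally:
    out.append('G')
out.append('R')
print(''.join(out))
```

Execution trace: 'L' (try body) → 'N' (except ValueError) → 'G' (finally) → 'R' (after the try/except). Output: LNGR

Answer: LNGR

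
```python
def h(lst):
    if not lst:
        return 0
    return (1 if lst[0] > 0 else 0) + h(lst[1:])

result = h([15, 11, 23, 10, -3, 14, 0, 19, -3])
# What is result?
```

Count of positive elements in [15, 11, 23, 10, -3, 14, 0, 19, -3] = 6

Answer: 6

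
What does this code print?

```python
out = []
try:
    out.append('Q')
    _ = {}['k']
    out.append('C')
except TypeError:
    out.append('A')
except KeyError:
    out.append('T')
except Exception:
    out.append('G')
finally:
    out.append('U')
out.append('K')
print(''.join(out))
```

Execution trace: 'Q' (try body) → 'T' (except KeyError) → 'U' (finally) → 'K' (after the try/except). Output: QTUK

Answer: QTUK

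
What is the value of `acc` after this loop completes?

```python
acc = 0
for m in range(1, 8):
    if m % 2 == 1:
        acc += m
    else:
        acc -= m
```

Add odd, subtract even
`acc` takes the values: 0 → 1 → -1 → 2 → -2 → 3 → -3 → 4

Answer: 4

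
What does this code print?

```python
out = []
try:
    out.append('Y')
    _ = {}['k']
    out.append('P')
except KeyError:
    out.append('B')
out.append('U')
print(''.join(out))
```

Execution trace: 'Y' (try body) → 'B' (except KeyError) → 'U' (after the try/except). Output: YBU

Answer: YBU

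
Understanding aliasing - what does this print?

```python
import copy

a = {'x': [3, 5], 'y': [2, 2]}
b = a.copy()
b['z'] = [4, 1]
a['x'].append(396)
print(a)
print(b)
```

Key concept: shallow copy of dict with mutable values.
Step by step:
`a = {'x': [3, 5], 'y': [2, 2]}` → a = {'x': [3, 5], 'y': [2, 2]}
`b = a.copy()` → b = {'x': [3, 5], 'y': [2, 2]}
`b['z'] = [4, 1]` → b = {'x': [3, 5], 'y': [2, 2], 'z': [4, 1]}
`a['x'].append(396)` → a = {'x': [3, 5, 396], 'y': [2, 2]}; b = {'x': [3, 5, 396], 'y': [2, 2], 'z': [4, 1]}
`print(a)` → prints {'x': [3, 5, 396], 'y': [2, 2]}
`print(b)` → prints {'x': [3, 5, 396], 'y': [2, 2], 'z': [4, 1]}

Answer:
{'x': [3, 5, 396], 'y': [2, 2]}
{'x': [3, 5, 396], 'y': [2, 2], 'z': [4, 1]}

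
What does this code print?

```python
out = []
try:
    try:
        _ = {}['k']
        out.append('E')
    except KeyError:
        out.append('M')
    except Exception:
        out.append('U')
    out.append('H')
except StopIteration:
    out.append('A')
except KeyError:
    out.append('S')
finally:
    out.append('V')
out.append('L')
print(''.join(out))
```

Execution trace: 'M' (inner except KeyError) → 'H' (try body, no exception) → 'V' (finally) → 'L' (after the try/except). Output: MHVL

Answer: MHVL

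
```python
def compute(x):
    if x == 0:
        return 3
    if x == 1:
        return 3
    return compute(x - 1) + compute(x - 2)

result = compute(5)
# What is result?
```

Build up from base cases: compute(0)=3, compute(1)=3, compute(2)=6, compute(3)=9, compute(4)=15, compute(5)=24

Answer: 24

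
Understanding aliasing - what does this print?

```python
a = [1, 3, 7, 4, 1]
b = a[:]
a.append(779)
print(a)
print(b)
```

Key concept: slice [:] creates copy.
Step by step:
`a = [1, 3, 7, 4, 1]` → a = [1, 3, 7, 4, 1]
`b = a[:]` → b = [1, 3, 7, 4, 1]
`a.append(779)` → a = [1, 3, 7, 4, 1, 779]
`print(a)` → prints [1, 3, 7, 4, 1, 779]
`print(b)` → prints [1, 3, 7, 4, 1]

Answer:
[1, 3, 7, 4, 1, 779]
[1, 3, 7, 4, 1]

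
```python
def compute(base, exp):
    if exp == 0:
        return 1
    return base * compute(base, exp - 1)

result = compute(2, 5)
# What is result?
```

compute(2, 5) = 2 * 2 * 2 * 2 * 2 = 32

Answer: 32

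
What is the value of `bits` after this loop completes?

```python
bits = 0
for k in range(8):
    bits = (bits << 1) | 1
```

Build 8 consecutive 1-bits: 0b11111111
`bits` takes the values: 0 → 1 → 3 → 7 → 15 → 31 → 63 → 127 → 255

Answer: 255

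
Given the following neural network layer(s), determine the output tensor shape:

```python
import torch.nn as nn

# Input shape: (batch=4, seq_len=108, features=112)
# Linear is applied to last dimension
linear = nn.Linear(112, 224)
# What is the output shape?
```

Input: (4, 108, 112) -> Output: (4, 108, 224)

Answer: (4, 108, 224)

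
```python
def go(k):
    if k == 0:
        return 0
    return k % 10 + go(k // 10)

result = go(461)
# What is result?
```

Sum of digits of 461: 1 + 6 + 4 = 11

Answer: 11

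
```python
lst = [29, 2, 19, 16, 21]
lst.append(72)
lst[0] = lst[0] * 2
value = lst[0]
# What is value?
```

Trace:
`lst = [29, 2, 19, 16, 21]` → lst = [29, 2, 19, 16, 21]
`lst.append(72)` → lst = [29, 2, 19, 16, 21, 72]
`lst[0] = lst[0] * 2` → lst = [58, 2, 19, 16, 21, 72]
`value = lst[0]` → value = 58
So value = 58

Answer: 58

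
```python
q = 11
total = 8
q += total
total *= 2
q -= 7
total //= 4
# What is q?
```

Trace:
`q = 11` → q = 11
`total = 8` → total = 8
`q += total` → q = 19
`total *= 2` → total = 16
`q -= 7` → q = 12
`total //= 4` → total = 4
So q = 12

Answer: 12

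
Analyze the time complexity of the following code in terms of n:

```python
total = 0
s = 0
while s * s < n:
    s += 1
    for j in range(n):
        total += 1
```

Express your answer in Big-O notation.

Each loop level contributes: √n × n. Multiplying the contributions gives O(n√n).

Answer: O(n√n)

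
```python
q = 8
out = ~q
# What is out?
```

Trace:
`q = 8` → q = 8
`out = ~q` → out = -9
So out = -9

Answer: -9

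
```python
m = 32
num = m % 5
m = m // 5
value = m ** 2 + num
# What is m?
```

Trace:
`m = 32` → m = 32
`num = m % 5` → num = 2
`m = m // 5` → m = 6
`value = m ** 2 + num` → value = 38
So m = 6

Answer: 6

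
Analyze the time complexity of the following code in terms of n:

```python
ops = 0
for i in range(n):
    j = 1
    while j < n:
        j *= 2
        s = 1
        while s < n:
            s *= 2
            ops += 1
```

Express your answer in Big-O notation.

Each loop level contributes: n × log n × log n. Multiplying the contributions gives O(n log² n).

Answer: O(n log² n)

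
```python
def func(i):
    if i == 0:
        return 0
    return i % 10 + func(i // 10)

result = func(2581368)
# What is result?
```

Sum of digits of 2581368: 8 + 6 + 3 + 1 + 8 + 5 + 2 = 33

Answer: 33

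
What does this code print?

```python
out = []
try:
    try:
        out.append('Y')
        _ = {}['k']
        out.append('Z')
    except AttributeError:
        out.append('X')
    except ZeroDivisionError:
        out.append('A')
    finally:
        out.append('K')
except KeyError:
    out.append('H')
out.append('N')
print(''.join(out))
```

Execution trace: 'Y' (inner try body) → 'K' (inner finally) → 'H' (outer except KeyError) → 'N' (after the try/except). Output: YKHN

Answer: YKHN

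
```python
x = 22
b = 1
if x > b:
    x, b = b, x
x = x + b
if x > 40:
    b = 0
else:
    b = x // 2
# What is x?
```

Trace:
`x = 22` → x = 22
`b = 1` → b = 1
`if x > b: ...` → x > b is True → x = 1; b = 22
`x = x + b` → x = 23
`if x > 40: ...` → x > 40 is False, take else branch → b = 11
So x = 23

Answer: 23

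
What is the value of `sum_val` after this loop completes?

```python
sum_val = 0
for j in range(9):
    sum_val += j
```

Sum of 0 to 8 = 36
`sum_val` takes the values: 0 → 1 → 3 → 6 → 10 → 15 → 21 → 28 → 36

Answer: 36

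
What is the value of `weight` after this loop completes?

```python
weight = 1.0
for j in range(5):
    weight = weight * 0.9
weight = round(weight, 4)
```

Exponential decay: 1.0 * 0.9^5
`weight` takes the values: 1.0 → 0.9 → 0.81 → 0.729 → 0.6561 → 0.59049 → 0.5905

Answer: 0.5905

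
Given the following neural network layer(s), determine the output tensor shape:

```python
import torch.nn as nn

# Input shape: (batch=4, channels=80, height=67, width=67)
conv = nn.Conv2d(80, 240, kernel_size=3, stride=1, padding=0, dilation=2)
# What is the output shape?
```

Input: (4, 80, 67, 67) -> Output: (4, 240, 63, 63)

Answer: (4, 240, 63, 63)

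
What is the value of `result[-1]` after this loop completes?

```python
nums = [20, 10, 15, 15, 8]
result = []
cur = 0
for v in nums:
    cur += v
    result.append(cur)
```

Cumulative sum ends at 68
`result` takes the values: [] → [20] → [20, 30] → [20, 30, 45] → [20, 30, 45, 60] → [20, 30, 45, 60, 68]
So `result[-1]` = 68

Answer: 68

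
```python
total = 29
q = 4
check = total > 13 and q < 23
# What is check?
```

Trace:
`total = 29` → total = 29
`q = 4` → q = 4
`check = total > 13 and q < 23` → check = True
So check = True

Answer: True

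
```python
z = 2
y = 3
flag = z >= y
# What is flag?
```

Trace:
`z = 2` → z = 2
`y = 3` → y = 3
`flag = z >= y` → flag = False
So flag = False

Answer: False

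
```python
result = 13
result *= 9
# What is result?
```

Trace:
`result = 13` → result = 13
`result *= 9` → result = 117
So result = 117

Answer: 117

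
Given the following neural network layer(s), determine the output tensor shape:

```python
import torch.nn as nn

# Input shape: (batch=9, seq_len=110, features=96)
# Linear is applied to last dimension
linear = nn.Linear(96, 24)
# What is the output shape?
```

Input: (9, 110, 96) -> Output: (9, 110, 24)

Answer: (9, 110, 24)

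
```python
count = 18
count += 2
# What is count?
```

Trace:
`count = 18` → count = 18
`count += 2` → count = 20
So count = 20

Answer: 20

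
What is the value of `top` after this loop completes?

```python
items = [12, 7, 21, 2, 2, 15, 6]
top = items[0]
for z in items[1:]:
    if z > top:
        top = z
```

Maximum of [12, 7, 21, 2, 2, 15, 6]
`top` takes the values: 12 → 21

Answer: 21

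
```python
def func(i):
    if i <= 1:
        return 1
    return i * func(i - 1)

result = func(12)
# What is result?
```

func(12) = 12 * 11 * 10 * 9 * 8 * 7 * 6 * 5 * 4 * 3 * 2 * 1 = 479001600

Answer: 479001600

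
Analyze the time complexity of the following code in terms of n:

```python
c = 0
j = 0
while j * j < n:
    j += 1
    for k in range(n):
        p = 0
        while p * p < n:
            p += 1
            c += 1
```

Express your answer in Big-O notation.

Each loop level contributes: √n × n × √n. Multiplying the contributions gives O(n^2).

Answer: O(n^2)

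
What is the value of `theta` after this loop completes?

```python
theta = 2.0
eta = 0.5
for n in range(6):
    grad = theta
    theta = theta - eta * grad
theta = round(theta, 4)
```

Gradient descent: w = 2.0 * (1 - 0.5)^6
`theta` takes the values: 2.0 → 1.0 → 0.5 → 0.25 → 0.125 → 0.0625 → 0.03125 → 0.0312

Answer: 0.0312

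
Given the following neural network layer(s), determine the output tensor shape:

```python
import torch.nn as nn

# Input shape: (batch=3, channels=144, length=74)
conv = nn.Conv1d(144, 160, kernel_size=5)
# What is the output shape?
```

Input: (3, 144, 74) -> Output: (3, 160, 70)

Answer: (3, 160, 70)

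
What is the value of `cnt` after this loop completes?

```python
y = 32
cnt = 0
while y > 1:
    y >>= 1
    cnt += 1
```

Count right shifts until 1
`cnt` takes the values: 0 → 1 → 2 → 3 → 4 → 5

Answer: 5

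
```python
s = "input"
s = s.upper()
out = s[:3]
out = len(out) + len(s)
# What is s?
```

Trace:
`s = "input"` → s = 'input'
`s = s.upper()` → s = 'INPUT'
`out = s[:3]` → out = 'INP'
`out = len(out) + len(s)` → out = 8
So s = 'INPUT'

Answer: 'INPUT'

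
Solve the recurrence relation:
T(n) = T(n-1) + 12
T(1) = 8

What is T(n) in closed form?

Unrolling: T(n) = T(1) + 12·(n-1) = 8 + 12(n-1) = 12n - 4.

Answer: T(n) = 12n - 4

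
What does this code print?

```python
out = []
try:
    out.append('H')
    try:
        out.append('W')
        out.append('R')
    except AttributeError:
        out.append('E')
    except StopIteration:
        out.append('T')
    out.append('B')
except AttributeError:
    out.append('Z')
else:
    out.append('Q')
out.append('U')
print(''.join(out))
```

Execution trace: 'H' (try body) → 'W' (inner try body) → 'R' (inner try body, no exception) → 'B' (try body, no exception) → 'Q' (else) → 'U' (after the try/except). Output: HWRBQU

Answer: HWRBQU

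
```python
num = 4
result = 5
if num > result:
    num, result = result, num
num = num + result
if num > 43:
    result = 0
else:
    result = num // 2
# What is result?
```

Trace:
`num = 4` → num = 4
`result = 5` → result = 5
`if num > result: ...` → num > result is False → no variable changes
`num = num + result` → num = 9
`if num > 43: ...` → num > 43 is False, take else branch → result = 4
So result = 4

Answer: 4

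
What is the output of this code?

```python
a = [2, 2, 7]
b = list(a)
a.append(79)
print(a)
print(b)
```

Key concept: list() constructor creates copy.
Step by step:
`a = [2, 2, 7]` → a = [2, 2, 7]
`b = list(a)` → b = [2, 2, 7]
`a.append(79)` → a = [2, 2, 7, 79]
`print(a)` → prints [2, 2, 7, 79]
`print(b)` → prints [2, 2, 7]

Answer:
[2, 2, 7, 79]
[2, 2, 7]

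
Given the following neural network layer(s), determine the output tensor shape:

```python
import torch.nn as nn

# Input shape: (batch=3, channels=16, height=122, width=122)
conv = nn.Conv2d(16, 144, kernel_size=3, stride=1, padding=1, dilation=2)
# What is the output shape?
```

Input: (3, 16, 122, 122) -> Output: (3, 144, 120, 120)

Answer: (3, 144, 120, 120)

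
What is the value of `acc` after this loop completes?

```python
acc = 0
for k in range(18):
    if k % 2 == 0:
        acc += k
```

Sum of even numbers 0 to 17
`acc` takes the values: 0 → 2 → 6 → 12 → 20 → 30 → 42 → 56 → 72

Answer: 72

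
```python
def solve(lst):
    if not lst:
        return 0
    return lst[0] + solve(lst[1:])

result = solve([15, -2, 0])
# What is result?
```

15 + (-2) + 0 + 0 = 13

Answer: 13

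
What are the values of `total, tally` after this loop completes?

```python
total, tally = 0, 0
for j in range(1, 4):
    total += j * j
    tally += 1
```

Sum of squares and count
`total, tally` takes the values: (0, 0) → (1, 0) → (1, 1) → (5, 1) → (5, 2) → (14, 2) → (14, 3)

Answer: 14, 3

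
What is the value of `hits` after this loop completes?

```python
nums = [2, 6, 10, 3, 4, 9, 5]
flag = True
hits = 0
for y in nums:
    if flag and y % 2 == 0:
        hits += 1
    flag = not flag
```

Count even values at even positions
`hits` takes the values: 0 → 1 → 2 → 3

Answer: 3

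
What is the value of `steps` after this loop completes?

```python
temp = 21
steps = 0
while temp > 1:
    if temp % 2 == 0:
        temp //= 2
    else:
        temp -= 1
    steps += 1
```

Steps to reduce 21 to 1
`steps` takes the values: 0 → 1 → 2 → 3 → 4 → 5 → 6

Answer: 6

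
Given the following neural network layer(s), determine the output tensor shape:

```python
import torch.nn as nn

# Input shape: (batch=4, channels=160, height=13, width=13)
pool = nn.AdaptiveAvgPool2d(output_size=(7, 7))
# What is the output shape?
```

Input: (4, 160, 13, 13) -> Output: (4, 160, 7, 7)

Answer: (4, 160, 7, 7)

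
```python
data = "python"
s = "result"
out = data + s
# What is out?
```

Trace:
`data = "python"` → data = 'python'
`s = "result"` → s = 'result'
`out = data + s` → out = 'pythonresult'
So out = 'pythonresult'

Answer: 'pythonresult'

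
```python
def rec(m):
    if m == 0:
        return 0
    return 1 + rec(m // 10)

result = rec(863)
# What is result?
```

Count of digits of 863: 3

Answer: 3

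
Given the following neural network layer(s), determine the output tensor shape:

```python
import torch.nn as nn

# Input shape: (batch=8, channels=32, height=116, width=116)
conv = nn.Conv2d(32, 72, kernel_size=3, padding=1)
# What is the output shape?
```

Input: (8, 32, 116, 116) -> Output: (8, 72, 116, 116)

Answer: (8, 72, 116, 116)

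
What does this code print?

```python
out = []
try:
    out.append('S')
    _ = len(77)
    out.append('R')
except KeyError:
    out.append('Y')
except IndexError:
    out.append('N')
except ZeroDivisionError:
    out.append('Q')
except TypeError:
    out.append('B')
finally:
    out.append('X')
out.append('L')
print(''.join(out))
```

Execution trace: 'S' (try body) → 'B' (except TypeError) → 'X' (finally) → 'L' (after the try/except). Output: SBXL

Answer: SBXL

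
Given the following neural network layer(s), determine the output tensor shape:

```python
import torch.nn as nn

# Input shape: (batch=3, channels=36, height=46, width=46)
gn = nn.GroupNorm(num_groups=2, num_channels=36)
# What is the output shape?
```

Input: (3, 36, 46, 46) -> Output: (3, 36, 46, 46)

Answer: (3, 36, 46, 46)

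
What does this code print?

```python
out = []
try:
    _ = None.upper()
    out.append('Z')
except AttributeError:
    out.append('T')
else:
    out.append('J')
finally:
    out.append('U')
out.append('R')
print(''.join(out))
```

Execution trace: 'T' (except AttributeError) → 'U' (finally) → 'R' (after the try/except). Output: TUR

Answer: TUR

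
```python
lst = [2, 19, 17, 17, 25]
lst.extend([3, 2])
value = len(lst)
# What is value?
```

Trace:
`lst = [2, 19, 17, 17, 25]` → lst = [2, 19, 17, 17, 25]
`lst.extend([3, 2])` → lst = [2, 19, 17, 17, 25, 3, 2]
`value = len(lst)` → value = 7
So value = 7

Answer: 7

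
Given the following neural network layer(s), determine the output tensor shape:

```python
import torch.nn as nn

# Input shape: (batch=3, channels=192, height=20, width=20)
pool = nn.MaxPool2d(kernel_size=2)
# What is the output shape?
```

Input: (3, 192, 20, 20) -> Output: (3, 192, 10, 10)

Answer: (3, 192, 10, 10)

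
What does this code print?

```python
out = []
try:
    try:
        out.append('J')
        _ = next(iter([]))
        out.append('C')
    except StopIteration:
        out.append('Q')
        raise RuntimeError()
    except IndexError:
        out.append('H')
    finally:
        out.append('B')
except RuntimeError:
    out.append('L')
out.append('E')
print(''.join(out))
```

Execution trace: 'J' (inner try body) → 'Q' (inner except StopIteration) → 'B' (inner finally) → 'L' (outer except RuntimeError) → 'E' (after the try/except). Output: JQBLE

Answer: JQBLE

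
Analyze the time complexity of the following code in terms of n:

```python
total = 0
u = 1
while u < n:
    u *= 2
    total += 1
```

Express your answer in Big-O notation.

Each loop level contributes: log n. Multiplying the contributions gives O(log n).

Answer: O(log n)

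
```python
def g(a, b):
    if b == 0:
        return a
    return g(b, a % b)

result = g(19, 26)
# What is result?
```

g(19, 26) -> g(26, 19) -> g(19, 7) -> g(7, 5) -> g(5, 2) -> g(2, 1) -> g(1, 0) -> 1

Answer: 1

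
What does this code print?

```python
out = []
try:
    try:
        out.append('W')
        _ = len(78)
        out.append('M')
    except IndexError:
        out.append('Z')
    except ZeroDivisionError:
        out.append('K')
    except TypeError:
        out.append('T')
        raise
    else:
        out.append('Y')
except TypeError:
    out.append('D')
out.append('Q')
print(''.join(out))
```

Execution trace: 'W' (inner try body) → 'T' (inner except TypeError) → 'D' (outer except TypeError) → 'Q' (after the try/except). Output: WTDQ

Answer: WTDQ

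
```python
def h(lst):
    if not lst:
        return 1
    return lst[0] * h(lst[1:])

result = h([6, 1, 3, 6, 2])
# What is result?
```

Product over [6, 1, 3, 6, 2] = 6 * 1 * 3 * 6 * 2 = 216

Answer: 216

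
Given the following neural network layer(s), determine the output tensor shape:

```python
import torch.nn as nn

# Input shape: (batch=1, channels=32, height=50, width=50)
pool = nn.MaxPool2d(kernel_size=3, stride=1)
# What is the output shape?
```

Input: (1, 32, 50, 50) -> Output: (1, 32, 48, 48)

Answer: (1, 32, 48, 48)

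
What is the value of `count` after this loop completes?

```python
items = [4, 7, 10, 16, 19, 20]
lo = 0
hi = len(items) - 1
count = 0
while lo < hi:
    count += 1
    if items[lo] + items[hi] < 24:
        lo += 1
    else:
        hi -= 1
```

Steps to find pair summing to 24
`count` takes the values: 0 → 1 → 2 → 3 → 4 → 5

Answer: 5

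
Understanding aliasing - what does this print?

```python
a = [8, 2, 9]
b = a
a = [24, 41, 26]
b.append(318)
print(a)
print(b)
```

Key concept: rebinding vs mutation: a is rebound to a new list, b still points at the original.
Step by step:
`a = [8, 2, 9]` → a = [8, 2, 9]
`b = a` → b = [8, 2, 9] (same object as a)
`a = [24, 41, 26]` → a = [24, 41, 26]
`b.append(318)` → b = [8, 2, 9, 318]
`print(a)` → prints [24, 41, 26]
`print(b)` → prints [8, 2, 9, 318]

Answer:
[24, 41, 26]
[8, 2, 9, 318]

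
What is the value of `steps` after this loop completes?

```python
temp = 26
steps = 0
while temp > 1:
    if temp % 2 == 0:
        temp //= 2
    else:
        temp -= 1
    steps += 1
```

Steps to reduce 26 to 1
`steps` takes the values: 0 → 1 → 2 → 3 → 4 → 5 → 6

Answer: 6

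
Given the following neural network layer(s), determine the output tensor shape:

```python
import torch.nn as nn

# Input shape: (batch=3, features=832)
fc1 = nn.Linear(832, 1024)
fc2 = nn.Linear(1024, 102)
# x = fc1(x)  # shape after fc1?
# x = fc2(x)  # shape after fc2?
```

Input: (3, 832) -> after fc1: (3, 1024) -> Output: (3, 102)

Answer: (3, 102)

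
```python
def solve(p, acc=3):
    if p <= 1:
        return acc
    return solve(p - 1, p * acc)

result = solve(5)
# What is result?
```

Accumulator trace (n, acc): (5, 3) -> (4, 15) -> (3, 60) -> (2, 180) -> (1, 360) -> return 360

Answer: 360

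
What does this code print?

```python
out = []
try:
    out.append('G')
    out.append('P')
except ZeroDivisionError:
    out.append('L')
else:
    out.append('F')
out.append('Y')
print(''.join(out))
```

Execution trace: 'G' (try body) → 'P' (try body, no exception) → 'F' (else) → 'Y' (after the try/except). Output: GPFY

Answer: GPFY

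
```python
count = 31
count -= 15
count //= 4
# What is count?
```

Trace:
`count = 31` → count = 31
`count -= 15` → count = 16
`count //= 4` → count = 4
So count = 4

Answer: 4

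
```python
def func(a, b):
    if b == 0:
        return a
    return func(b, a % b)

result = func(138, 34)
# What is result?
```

func(138, 34) -> func(34, 2) -> func(2, 0) -> 2

Answer: 2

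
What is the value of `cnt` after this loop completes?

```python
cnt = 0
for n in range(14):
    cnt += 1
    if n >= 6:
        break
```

Loop breaks when n reaches 6, cnt is 7
`cnt` takes the values: 0 → 1 → 2 → 3 → 4 → 5 → 6 → 7

Answer: 7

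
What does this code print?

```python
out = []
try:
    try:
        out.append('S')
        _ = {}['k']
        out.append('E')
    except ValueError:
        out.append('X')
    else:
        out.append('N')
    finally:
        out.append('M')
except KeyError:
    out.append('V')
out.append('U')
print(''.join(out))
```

Execution trace: 'S' (inner try body) → 'M' (inner finally) → 'V' (outer except KeyError) → 'U' (after the try/except). Output: SMVU

Answer: SMVU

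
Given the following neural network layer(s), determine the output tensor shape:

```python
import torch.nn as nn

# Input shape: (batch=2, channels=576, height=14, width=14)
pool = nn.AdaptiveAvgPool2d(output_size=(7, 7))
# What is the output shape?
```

Input: (2, 576, 14, 14) -> Output: (2, 576, 7, 7)

Answer: (2, 576, 7, 7)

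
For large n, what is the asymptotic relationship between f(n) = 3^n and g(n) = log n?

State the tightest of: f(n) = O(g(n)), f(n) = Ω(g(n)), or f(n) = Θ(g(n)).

3^n vs log n: f(n) = Ω(g(n)) but not O(g(n)) — 3^n grows strictly faster than log n.

Answer: f(n) = Ω(g(n)) but not O(g(n)) — 3^n grows strictly faster than log n.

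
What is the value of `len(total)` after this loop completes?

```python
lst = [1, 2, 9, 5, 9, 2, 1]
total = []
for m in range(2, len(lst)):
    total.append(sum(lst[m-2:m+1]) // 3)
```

Number of 3-element averages
`total` takes the values: [] → [4] → [4, 5] → [4, 5, 7] → [4, 5, 7, 5] → [4, 5, 7, 5, 4]
So `len(total)` = 5

Answer: 5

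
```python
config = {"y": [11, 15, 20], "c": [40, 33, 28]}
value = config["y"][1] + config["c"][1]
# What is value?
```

Trace:
`config = {"y": [11, 15, 20], "c": [40, 33, 28]}` → config = {'y': [11, 15, 20], 'c': [40, 33, 28]}
`value = config["y"][1] + config["c"][1]` → value = 48
So value = 48

Answer: 48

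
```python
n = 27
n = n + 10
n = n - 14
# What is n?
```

Trace:
`n = 27` → n = 27
`n = n + 10` → n = 37
`n = n - 14` → n = 23
So n = 23

Answer: 23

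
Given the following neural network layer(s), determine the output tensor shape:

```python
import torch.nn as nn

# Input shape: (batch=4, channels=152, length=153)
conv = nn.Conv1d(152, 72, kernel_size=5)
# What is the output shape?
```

Input: (4, 152, 153) -> Output: (4, 72, 149)

Answer: (4, 72, 149)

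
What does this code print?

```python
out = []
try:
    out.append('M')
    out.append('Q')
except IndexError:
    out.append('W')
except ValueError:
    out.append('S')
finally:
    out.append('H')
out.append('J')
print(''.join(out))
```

Execution trace: 'M' (try body) → 'Q' (try body, no exception) → 'H' (finally) → 'J' (after the try/except). Output: MQHJ

Answer: MQHJ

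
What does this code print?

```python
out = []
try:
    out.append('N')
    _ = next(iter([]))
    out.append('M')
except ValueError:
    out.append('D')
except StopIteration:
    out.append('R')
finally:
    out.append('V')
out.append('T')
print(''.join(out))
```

Execution trace: 'N' (try body) → 'R' (except StopIteration) → 'V' (finally) → 'T' (after the try/except). Output: NRVT

Answer: NRVT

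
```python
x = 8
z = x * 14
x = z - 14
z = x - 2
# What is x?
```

Trace:
`x = 8` → x = 8
`z = x * 14` → z = 112
`x = z - 14` → x = 98
`z = x - 2` → z = 96
So x = 98

Answer: 98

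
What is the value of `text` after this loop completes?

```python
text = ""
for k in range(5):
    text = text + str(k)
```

Concatenate digits 0 to 4
`text` takes the values: "" → "0" → "01" → "012" → "0123" → "01234"

Answer: "01234"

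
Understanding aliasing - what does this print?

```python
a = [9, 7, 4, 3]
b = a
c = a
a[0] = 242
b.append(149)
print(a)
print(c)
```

Key concept: multiple aliases.
Step by step:
`a = [9, 7, 4, 3]` → a = [9, 7, 4, 3]
`b = a` → b = [9, 7, 4, 3] (same object as a)
`c = a` → c = [9, 7, 4, 3] (same object as a, b)
`a[0] = 242` → a = [242, 7, 4, 3] (same object as b, c); b = [242, 7, 4, 3] (same object as a, c); c = [242, 7, 4, 3] (same object as a, b)
`b.append(149)` → a = [242, 7, 4, 3, 149] (same object as b, c); b = [242, 7, 4, 3, 149] (same object as a, c); c = [242, 7, 4, 3, 149] (same object as a, b)
`print(a)` → prints [242, 7, 4, 3, 149]
`print(c)` → prints [242, 7, 4, 3, 149]

Answer:
[242, 7, 4, 3, 149]
[242, 7, 4, 3, 149]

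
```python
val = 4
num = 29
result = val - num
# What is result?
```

Trace:
`val = 4` → val = 4
`num = 29` → num = 29
`result = val - num` → result = -25
So result = -25

Answer: -25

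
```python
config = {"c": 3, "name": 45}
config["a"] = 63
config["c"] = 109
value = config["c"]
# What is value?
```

Trace:
`config = {"c": 3, "name": 45}` → config = {'c': 3, 'name': 45}
`config["a"] = 63` → config = {'c': 3, 'name': 45, 'a': 63}
`config["c"] = 109` → config = {'c': 109, 'name': 45, 'a': 63}
`value = config["c"]` → value = 109
So value = 109

Answer: 109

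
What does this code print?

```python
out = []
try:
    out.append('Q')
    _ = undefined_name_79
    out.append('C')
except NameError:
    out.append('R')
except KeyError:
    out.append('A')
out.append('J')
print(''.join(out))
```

Execution trace: 'Q' (try body) → 'R' (except NameError) → 'J' (after the try/except). Output: QRJ

Answer: QRJ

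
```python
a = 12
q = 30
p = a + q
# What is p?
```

Trace:
`a = 12` → a = 12
`q = 30` → q = 30
`p = a + q` → p = 42
So p = 42

Answer: 42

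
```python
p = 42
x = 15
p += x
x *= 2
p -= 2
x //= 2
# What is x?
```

Trace:
`p = 42` → p = 42
`x = 15` → x = 15
`p += x` → p = 57
`x *= 2` → x = 30
`p -= 2` → p = 55
`x //= 2` → x = 15
So x = 15

Answer: 15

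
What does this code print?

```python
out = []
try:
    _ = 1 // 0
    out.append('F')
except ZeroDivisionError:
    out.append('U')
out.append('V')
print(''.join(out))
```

Execution trace: 'U' (except ZeroDivisionError) → 'V' (after the try/except). Output: UV

Answer: UV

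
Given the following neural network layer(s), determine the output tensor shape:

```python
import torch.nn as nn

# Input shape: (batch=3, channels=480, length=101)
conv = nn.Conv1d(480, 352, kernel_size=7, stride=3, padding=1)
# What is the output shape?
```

Input: (3, 480, 101) -> Output: (3, 352, 33)

Answer: (3, 352, 33)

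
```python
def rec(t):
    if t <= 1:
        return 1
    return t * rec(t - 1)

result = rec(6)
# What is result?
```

rec(6) = 6 * 5 * 4 * 3 * 2 * 1 = 720

Answer: 720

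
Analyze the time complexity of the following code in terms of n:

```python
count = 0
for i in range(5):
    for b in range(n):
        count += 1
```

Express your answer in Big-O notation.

Each loop level contributes: 1 × n. Multiplying the contributions gives O(n).

Answer: O(n)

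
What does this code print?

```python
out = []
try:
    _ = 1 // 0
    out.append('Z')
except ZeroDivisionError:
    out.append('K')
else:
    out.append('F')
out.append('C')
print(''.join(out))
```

Execution trace: 'K' (except ZeroDivisionError) → 'C' (after the try/except). Output: KC

Answer: KC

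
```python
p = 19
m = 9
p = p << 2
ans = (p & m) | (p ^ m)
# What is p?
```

Trace:
`p = 19` → p = 19
`m = 9` → m = 9
`p = p << 2` → p = 76
`ans = (p & m) | (p ^ m)` → ans = 77
So p = 76

Answer: 76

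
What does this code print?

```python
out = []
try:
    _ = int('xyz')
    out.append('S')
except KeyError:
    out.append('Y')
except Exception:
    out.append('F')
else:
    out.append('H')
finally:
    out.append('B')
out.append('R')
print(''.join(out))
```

Execution trace: 'F' (except Exception) → 'B' (finally) → 'R' (after the try/except). Output: FBR

Answer: FBR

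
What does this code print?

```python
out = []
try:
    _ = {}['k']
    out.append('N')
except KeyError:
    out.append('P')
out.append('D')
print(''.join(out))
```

Execution trace: 'P' (except KeyError) → 'D' (after the try/except). Output: PD

Answer: PD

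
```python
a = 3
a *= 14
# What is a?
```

Trace:
`a = 3` → a = 3
`a *= 14` → a = 42
So a = 42

Answer: 42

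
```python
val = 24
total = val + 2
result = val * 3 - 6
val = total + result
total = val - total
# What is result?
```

Trace:
`val = 24` → val = 24
`total = val + 2` → total = 26
`result = val * 3 - 6` → result = 66
`val = total + result` → val = 92
`total = val - total` → total = 66
So result = 66

Answer: 66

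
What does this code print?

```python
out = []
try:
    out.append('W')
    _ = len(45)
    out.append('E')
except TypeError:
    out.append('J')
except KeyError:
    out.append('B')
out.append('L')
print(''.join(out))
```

Execution trace: 'W' (try body) → 'J' (except TypeError) → 'L' (after the try/except). Output: WJL

Answer: WJL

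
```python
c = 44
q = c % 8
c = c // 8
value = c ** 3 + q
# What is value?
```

Trace:
`c = 44` → c = 44
`q = c % 8` → q = 4
`c = c // 8` → c = 5
`value = c ** 3 + q` → value = 129
So value = 129

Answer: 129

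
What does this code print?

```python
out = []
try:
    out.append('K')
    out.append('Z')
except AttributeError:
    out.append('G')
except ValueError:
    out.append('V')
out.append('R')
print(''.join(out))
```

Execution trace: 'K' (try body) → 'Z' (try body, no exception) → 'R' (after the try/except). Output: KZR

Answer: KZR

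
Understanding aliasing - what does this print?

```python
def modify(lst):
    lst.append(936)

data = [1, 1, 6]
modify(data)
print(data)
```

Key concept: function modifies passed list.
Step by step:
`data = [1, 1, 6]` → data = [1, 1, 6]
`modify(data)` → data = [1, 1, 6, 936]
`print(data)` → prints [1, 1, 6, 936]

Answer: [1, 1, 6, 936]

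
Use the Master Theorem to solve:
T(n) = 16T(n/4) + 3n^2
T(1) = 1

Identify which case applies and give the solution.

a=16, b=4, f(n)=3n^2. log_4(16) = 2. Since c=2 = 2, Case 2 applies: T(n) = Θ(n^log_b(a) · log n) = O(n^2 log n).

Answer: O(n^2 log n) - Case 2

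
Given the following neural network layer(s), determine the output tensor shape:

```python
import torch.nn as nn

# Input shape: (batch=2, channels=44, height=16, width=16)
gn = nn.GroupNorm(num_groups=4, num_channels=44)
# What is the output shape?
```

Input: (2, 44, 16, 16) -> Output: (2, 44, 16, 16)

Answer: (2, 44, 16, 16)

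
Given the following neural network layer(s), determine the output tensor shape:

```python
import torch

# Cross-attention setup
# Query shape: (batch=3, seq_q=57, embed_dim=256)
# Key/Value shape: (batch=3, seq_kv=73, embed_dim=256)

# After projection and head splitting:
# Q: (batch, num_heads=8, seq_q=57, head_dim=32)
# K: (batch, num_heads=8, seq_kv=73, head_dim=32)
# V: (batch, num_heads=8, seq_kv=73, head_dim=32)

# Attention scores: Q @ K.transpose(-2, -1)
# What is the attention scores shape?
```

Input: (3, 57, 256) -> Output: (3, 8, 57, 73)

Answer: (3, 8, 57, 73)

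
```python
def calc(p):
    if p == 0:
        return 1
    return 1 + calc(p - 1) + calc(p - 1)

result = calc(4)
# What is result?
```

calc(p) = 1 + 2·calc(p-1), calc(0)=1. Closed form: (1+1)·2^4 - 1 = 31.

Answer: 31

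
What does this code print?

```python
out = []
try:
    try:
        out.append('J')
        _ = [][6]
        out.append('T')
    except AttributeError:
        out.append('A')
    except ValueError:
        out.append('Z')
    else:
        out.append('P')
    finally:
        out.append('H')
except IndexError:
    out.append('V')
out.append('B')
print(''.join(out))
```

Execution trace: 'J' (try body) → 'H' (finally) → 'V' (outer except IndexError) → 'B' (after the try/except). Output: JHVB

Answer: JHVB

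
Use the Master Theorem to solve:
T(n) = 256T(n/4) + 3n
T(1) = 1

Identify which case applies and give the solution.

a=256, b=4, f(n)=3n. log_4(256) = 4. Since c=1 < 4, Case 1 applies: T(n) = Θ(n^log_b(a)) = O(n^4).

Answer: O(n^4) - Case 1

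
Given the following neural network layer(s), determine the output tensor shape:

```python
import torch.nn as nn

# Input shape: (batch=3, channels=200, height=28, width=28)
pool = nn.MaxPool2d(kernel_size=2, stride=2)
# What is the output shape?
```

Input: (3, 200, 28, 28) -> Output: (3, 200, 14, 14)

Answer: (3, 200, 14, 14)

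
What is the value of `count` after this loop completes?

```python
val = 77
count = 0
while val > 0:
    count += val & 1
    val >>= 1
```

Count set bits in 77 (binary: 0b1001101)
`count` takes the values: 0 → 1 → 2 → 3 → 4

Answer: 4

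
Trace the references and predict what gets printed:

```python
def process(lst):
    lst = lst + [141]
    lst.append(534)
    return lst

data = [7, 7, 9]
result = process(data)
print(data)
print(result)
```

Key concept: rebinding parameter vs mutation.
Step by step:
`data = [7, 7, 9]` → data = [7, 7, 9]
`result = process(data)` → result = [7, 7, 9, 141, 534]
`print(data)` → prints [7, 7, 9]
`print(result)` → prints [7, 7, 9, 141, 534]

Answer:
[7, 7, 9]
[7, 7, 9, 141, 534]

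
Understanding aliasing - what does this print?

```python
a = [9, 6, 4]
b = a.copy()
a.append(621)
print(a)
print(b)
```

Key concept: list.copy() creates independent copy.
Step by step:
`a = [9, 6, 4]` → a = [9, 6, 4]
`b = a.copy()` → b = [9, 6, 4]
`a.append(621)` → a = [9, 6, 4, 621]
`print(a)` → prints [9, 6, 4, 621]
`print(b)` → prints [9, 6, 4]

Answer:
[9, 6, 4, 621]
[9, 6, 4]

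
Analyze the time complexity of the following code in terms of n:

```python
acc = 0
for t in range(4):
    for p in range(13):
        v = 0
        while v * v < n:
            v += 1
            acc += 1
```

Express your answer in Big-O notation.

Each loop level contributes: 1 × 1 × √n. Multiplying the contributions gives O(√n).

Answer: O(√n)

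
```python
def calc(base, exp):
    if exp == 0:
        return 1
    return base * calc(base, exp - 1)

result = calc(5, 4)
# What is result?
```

calc(5, 4) = 5 * 5 * 5 * 5 = 625

Answer: 625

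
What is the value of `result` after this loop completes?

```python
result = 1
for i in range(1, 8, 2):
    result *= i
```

Product of 1, 3, 5, ... up to 7
`result` takes the values: 1 → 3 → 15 → 105

Answer: 105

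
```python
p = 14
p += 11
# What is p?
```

Trace:
`p = 14` → p = 14
`p += 11` → p = 25
So p = 25

Answer: 25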